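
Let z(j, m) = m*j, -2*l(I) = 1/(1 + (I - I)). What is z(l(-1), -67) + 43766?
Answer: 87599/2 ≈ 43800.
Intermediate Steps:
l(I) = -½ (l(I) = -1/(2*(1 + (I - I))) = -1/(2*(1 + 0)) = -½/1 = -½*1 = -½)
z(j, m) = j*m
z(l(-1), -67) + 43766 = -½*(-67) + 43766 = 67/2 + 43766 = 87599/2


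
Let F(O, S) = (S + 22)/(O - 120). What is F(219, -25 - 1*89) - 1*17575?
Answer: -1740017/99 ≈ -17576.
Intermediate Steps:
F(O, S) = (22 + S)/(-120 + O)
F(219, -25 - 1*89) - 1*17575 = (22 + (-25 - 1*89))/(-120 + 219) - 1*17575 = (22 + (-25 - 89))/99 - 17575 = (22 - 114)/99 - 17575 = (1/99)*(-92) - 17575 = -92/99 - 17575 = -1740017/99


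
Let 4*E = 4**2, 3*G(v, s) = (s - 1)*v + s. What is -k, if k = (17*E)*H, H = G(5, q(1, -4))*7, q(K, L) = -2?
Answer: 8092/3 ≈ 2697.3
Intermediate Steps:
G(v, s) = s/3 + v*(-1 + s)/3 (G(v, s) = ((s - 1)*v + s)/3 = ((-1 + s)*v + s)/3 = (v*(-1 + s) + s)/3 = (s + v*(-1 + s))/3 = s/3 + v*(-1 + s)/3)
E = 4 (E = (1/4)*4**2 = (1/4)*16 = 4)
H = -119/3 (H = (-1/3*5 + (1/3)*(-2) + (1/3)*(-2)*5)*7 = (-5/3 - 2/3 - 10/3)*7 = -17/3*7 = -119/3 ≈ -39.667)
k = -8092/3 (k = (17*4)*(-119/3) = 68*(-119/3) = -8092/3 ≈ -2697.3)
-k = -1*(-8092/3) = 8092/3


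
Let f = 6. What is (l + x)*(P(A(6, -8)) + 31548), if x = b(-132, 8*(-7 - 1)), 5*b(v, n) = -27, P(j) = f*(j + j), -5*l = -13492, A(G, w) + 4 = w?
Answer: 84570972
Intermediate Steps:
A(G, w) = -4 + w
l = 13492/5 (l = -1/5*(-13492) = 13492/5 ≈ 2698.4)
P(j) = 12*j (P(j) = 6*(j + j) = 6*(2*j) = 12*j)
b(v, n) = -27/5 (b(v, n) = (1/5)*(-27) = -27/5)
x = -27/5 ≈ -5.4000
(l + x)*(P(A(6, -8)) + 31548) = (13492/5 - 27/5)*(12*(-4 - 8) + 31548) = 2693*(12*(-12) + 31548) = 2693*(-144 + 31548) = 2693*31404 = 84570972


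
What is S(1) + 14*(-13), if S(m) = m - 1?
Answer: -182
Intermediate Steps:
S(m) = -1 + m
S(1) + 14*(-13) = (-1 + 1) + 14*(-13) = 0 - 182 = -182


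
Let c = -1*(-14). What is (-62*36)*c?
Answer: -31248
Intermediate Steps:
c = 14
(-62*36)*c = -62*36*14 = -2232*14 = -31248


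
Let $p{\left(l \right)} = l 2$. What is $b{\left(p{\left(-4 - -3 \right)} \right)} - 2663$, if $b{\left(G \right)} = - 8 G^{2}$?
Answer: $-2695$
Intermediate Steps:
$p{\left(l \right)} = 2 l$
$b{\left(p{\left(-4 - -3 \right)} \right)} - 2663 = - 8 \left(2 \left(-4 - -3\right)\right)^{2} - 2663 = - 8 \left(2 \left(-4 + 3\right)\right)^{2} - 2663 = - 8 \left(2 \left(-1\right)\right)^{2} - 2663 = - 8 \left(-2\right)^{2} - 2663 = \left(-8\right) 4 - 2663 = -32 - 2663 = -2695$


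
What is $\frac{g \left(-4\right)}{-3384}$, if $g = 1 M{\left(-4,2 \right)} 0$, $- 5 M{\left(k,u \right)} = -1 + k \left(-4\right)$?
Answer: $0$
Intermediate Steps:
$M{\left(k,u \right)} = \frac{1}{5} + \frac{4 k}{5}$ ($M{\left(k,u \right)} = - \frac{-1 + k \left(-4\right)}{5} = - \frac{-1 - 4 k}{5} = \frac{1}{5} + \frac{4 k}{5}$)
$g = 0$ ($g = 1 \left(\frac{1}{5} + \frac{4}{5} \left(-4\right)\right) 0 = 1 \left(\frac{1}{5} - \frac{16}{5}\right) 0 = 1 \left(-3\right) 0 = \left(-3\right) 0 = 0$)
$\frac{g \left(-4\right)}{-3384} = \frac{0 \left(-4\right)}{-3384} = 0 \left(- \frac{1}{3384}\right) = 0$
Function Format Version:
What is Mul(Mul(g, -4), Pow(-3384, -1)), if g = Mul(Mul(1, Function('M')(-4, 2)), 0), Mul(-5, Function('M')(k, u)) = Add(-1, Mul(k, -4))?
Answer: 0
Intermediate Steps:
Function('M')(k, u) = Add(Rational(1, 5), Mul(Rational(4, 5), k)) (Function('M')(k, u) = Mul(Rational(-1, 5), Add(-1, Mul(k, -4))) = Mul(Rational(-1, 5), Add(-1, Mul(-4, k))) = Add(Rational(1, 5), Mul(Rational(4, 5), k)))
g = 0 (g = Mul(Mul(1, Add(Rational(1, 5), Mul(Rational(4, 5), -4))), 0) = Mul(Mul(1, Add(Rational(1, 5), Rational(-16, 5))), 0) = Mul(Mul(1, -3), 0) = Mul(-3, 0) = 0)
Mul(Mul(g, -4), Pow(-3384, -1)) = Mul(Mul(0, -4), Pow(-3384, -1)) = Mul(0, Rational(-1, 3384)) = 0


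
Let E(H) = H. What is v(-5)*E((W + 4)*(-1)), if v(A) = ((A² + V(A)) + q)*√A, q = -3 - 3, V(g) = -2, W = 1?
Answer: -85*I*√5 ≈ -190.07*I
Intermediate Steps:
q = -6
v(A) = √A*(-8 + A²) (v(A) = ((A² - 2) - 6)*√A = ((-2 + A²) - 6)*√A = (-8 + A²)*√A = √A*(-8 + A²))
v(-5)*E((W + 4)*(-1)) = (√(-5)*(-8 + (-5)²))*((1 + 4)*(-1)) = ((I*√5)*(-8 + 25))*(5*(-1)) = ((I*√5)*17)*(-5) = (17*I*√5)*(-5) = -85*I*√5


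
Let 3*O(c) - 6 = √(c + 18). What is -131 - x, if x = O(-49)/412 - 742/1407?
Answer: -5402551/41406 - I*√31/1236 ≈ -130.48 - 0.0045047*I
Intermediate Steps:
O(c) = 2 + √(18 + c)/3 (O(c) = 2 + √(c + 18)/3 = 2 + √(18 + c)/3)
x = -21635/41406 + I*√31/1236 (x = (2 + √(18 - 49)/3)/412 - 742/1407 = (2 + √(-31)/3)*(1/412) - 742*1/1407 = (2 + (I*√31)/3)*(1/412) - 106/201 = (2 + I*√31/3)*(1/412) - 106/201 = (1/206 + I*√31/1236) - 106/201 = -21635/41406 + I*√31/1236 ≈ -0.52251 + 0.0045047*I)
-131 - x = -131 - (-21635/41406 + I*√31/1236) = -131 + (21635/41406 - I*√31/1236) = -5402551/41406 - I*√31/1236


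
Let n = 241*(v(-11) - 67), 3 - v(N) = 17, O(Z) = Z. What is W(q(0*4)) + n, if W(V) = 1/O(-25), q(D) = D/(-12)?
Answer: -488026/25 ≈ -19521.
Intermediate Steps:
v(N) = -14 (v(N) = 3 - 1*17 = 3 - 17 = -14)
q(D) = -D/12 (q(D) = D*(-1/12) = -D/12)
W(V) = -1/25 (W(V) = 1/(-25) = -1/25)
n = -19521 (n = 241*(-14 - 67) = 241*(-81) = -19521)
W(q(0*4)) + n = -1/25 - 19521 = -488026/25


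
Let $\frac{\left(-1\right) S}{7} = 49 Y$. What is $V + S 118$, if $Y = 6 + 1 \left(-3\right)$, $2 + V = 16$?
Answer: $-121408$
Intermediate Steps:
$V = 14$ ($V = -2 + 16 = 14$)
$Y = 3$ ($Y = 6 - 3 = 3$)
$S = -1029$ ($S = - 7 \cdot 49 \cdot 3 = \left(-7\right) 147 = -1029$)
$V + S 118 = 14 - 121422 = -121408$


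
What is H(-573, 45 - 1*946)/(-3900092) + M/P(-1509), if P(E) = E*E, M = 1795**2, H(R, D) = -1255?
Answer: 12569051662955/8880825391452 ≈ 1.4153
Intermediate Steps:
M = 3222025
P(E) = E**2
H(-573, 45 - 1*946)/(-3900092) + M/P(-1509) = -1255/(-3900092) + 3222025/((-1509)**2) = -1255*(-1/3900092) + 3222025/2277081 = 1255/3900092 + 3222025*(1/2277081) = 1255/3900092 + 3222025/2277081 = 12569051662955/8880825391452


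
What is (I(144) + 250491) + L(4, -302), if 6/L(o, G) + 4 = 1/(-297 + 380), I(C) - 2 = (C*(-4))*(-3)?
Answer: 83484653/331 ≈ 2.5222e+5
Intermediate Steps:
I(C) = 2 + 12*C (I(C) = 2 + (C*(-4))*(-3) = 2 - 4*C*(-3) = 2 + 12*C)
L(o, G) = -498/331 (L(o, G) = 6/(-4 + 1/(-297 + 380)) = 6/(-4 + 1/83) = 6/(-331/83) = 6*(-83/331) = -498/331)
(I(144) + 250491) + L(4, -302) = ((2 + 12*144) + 250491) - 498/331 = ((2 + 1728) + 250491) - 498/331 = (1730 + 250491) - 498/331 = 252221 - 498/331 = 83484653/331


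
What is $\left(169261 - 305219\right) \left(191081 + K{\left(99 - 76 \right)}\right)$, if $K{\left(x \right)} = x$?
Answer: $-25982117632$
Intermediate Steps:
$\left(169261 - 305219\right) \left(191081 + K{\left(99 - 76 \right)}\right) = \left(169261 - 305219\right) \left(191081 + \left(99 - 76\right)\right) = - 135958 \left(191081 + \left(99 - 76\right)\right) = - 135958 \left(191081 + 23\right) = \left(-135958\right) 191104 = -25982117632$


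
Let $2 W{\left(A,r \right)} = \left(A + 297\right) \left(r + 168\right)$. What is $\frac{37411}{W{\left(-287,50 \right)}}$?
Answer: $\frac{37411}{1090} \approx 34.322$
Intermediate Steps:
$W{\left(A,r \right)} = \frac{\left(168 + r\right) \left(297 + A\right)}{2}$ ($W{\left(A,r \right)} = \frac{\left(A + 297\right) \left(r + 168\right)}{2} = \frac{\left(297 + A\right) \left(168 + r\right)}{2} = \frac{\left(168 + r\right) \left(297 + A\right)}{2}$)
$\frac{37411}{W{\left(-287,50 \right)}} = \frac{37411}{24948 + 84 \left(-287\right) + \frac{297}{2} \cdot 50 + \frac{1}{2} \left(-287\right) 50} = \frac{37411}{24948 - 24108 + 7425 - 7175} = \frac{37411}{1090}$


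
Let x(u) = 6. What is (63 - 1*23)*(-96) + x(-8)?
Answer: -3834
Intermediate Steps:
(63 - 1*23)*(-96) + x(-8) = (63 - 1*23)*(-96) + 6 = (63 - 23)*(-96) + 6 = 40*(-96) + 6 = -3840 + 6 = -3834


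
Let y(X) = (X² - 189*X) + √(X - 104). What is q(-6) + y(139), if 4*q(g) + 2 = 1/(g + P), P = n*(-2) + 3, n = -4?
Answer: -139009/20 + √35 ≈ -6944.5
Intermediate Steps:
y(X) = X² + √(-104 + X) - 189*X (y(X) = (X² - 189*X) + √(-104 + X) = X² + √(-104 + X) - 189*X)
P = 11 (P = -4*(-2) + 3 = 8 + 3 = 11)
q(g) = -½ + 1/(4*(11 + g)) (q(g) = -½ + 1/(4*(g + 11)) = -½ + 1/(4*(11 + g)))
q(-6) + y(139) = (-21 - 2*(-6))/(4*(11 - 6)) + (139² + √(-104 + 139) - 189*139) = (¼)*(-21 + 12)/5 + (19321 + √35 - 26271) = (¼)*(⅕)*(-9) + (-6950 + √35) = -9/20 + (-6950 + √35) = -139009/20 + √35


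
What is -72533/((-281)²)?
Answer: -72533/78961 ≈ -0.91859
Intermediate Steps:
-72533/((-281)²) = -72533/78961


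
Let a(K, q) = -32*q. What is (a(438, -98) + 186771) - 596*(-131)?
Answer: 267983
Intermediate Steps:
(a(438, -98) + 186771) - 596*(-131) = (-32*(-98) + 186771) - 596*(-131) = (3136 + 186771) + 78076 = 189907 + 78076 = 267983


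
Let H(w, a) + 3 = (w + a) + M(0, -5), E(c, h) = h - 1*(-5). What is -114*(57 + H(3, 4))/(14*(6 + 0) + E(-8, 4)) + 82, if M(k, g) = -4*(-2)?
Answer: -80/31 ≈ -2.5806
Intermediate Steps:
M(k, g) = 8
E(c, h) = 5 + h (E(c, h) = h + 5 = 5 + h)
H(w, a) = 5 + a + w (H(w, a) = -3 + ((w + a) + 8) = -3 + ((a + w) + 8) = -3 + (8 + a + w) = 5 + a + w)
-114*(57 + H(3, 4))/(14*(6 + 0) + E(-8, 4)) + 82 = -114*(57 + (5 + 4 + 3))/(14*(6 + 0) + (5 + 4)) + 82 = -114*(57 + 12)/(14*6 + 9) + 82 = -7866/(84 + 9) + 82 = -7866/93 + 82 = -114*23/31 + 82 = -2622/31 + 82 = -80/31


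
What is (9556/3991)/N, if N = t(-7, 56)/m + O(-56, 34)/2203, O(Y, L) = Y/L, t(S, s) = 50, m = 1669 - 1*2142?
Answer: -84639035294/3763101927 ≈ -22.492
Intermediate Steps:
m = -473 (m = 1669 - 2142 = -473)
N = -1885794/17714323 (N = 50/(-473) - 56/34/2203 = 50*(-1/473) - 56*1/34*(1/2203) = -50/473 - 28/17*1/2203 = -50/473 - 28/37451 = -1885794/17714323 ≈ -0.10646)
(9556/3991)/N = (9556/3991)/(-1885794/17714323) = (9556*(1/3991))*(-17714323/1885794) = (9556/3991)*(-17714323/1885794) = -84639035294/3763101927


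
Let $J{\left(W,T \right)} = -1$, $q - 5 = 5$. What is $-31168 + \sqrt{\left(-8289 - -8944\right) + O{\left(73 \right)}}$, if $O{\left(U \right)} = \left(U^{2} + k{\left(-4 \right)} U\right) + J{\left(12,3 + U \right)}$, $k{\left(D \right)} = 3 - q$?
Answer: $-31168 + 12 \sqrt{38} \approx -31094.0$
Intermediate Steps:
$q = 10$ ($q = 5 + 5 = 10$)
$k{\left(D \right)} = -7$ ($k{\left(D \right)} = 3 - 10 = -7$)
$O{\left(U \right)} = -1 + U^{2} - 7 U$ ($O{\left(U \right)} = \left(U^{2} - 7 U\right) - 1 = -1 + U^{2} - 7 U$)
$-31168 + \sqrt{\left(-8289 - -8944\right) + O{\left(73 \right)}} = -31168 + \sqrt{\left(-8289 - -8944\right) - \left(512 - 5329\right)} = -31168 + \sqrt{\left(-8289 + 8944\right) - -4817} = -31168 + \sqrt{655 + 4817} = -31168 + \sqrt{5472} = -31168 + 12 \sqrt{38}$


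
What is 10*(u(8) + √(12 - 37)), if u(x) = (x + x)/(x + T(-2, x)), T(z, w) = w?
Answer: 10 + 50*I ≈ 10.0 + 50.0*I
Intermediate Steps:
u(x) = 1 (u(x) = (x + x)/(x + x) = (2*x)/((2*x)) = (2*x)*(1/(2*x)) = 1)
10*(u(8) + √(12 - 37)) = 10*(1 + √(12 - 37)) = 10*(1 + √(-25)) = 10*(1 + 5*I) = 10 + 50*I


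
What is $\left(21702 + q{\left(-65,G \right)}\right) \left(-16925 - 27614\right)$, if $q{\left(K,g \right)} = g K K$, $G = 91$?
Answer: $-18090717403$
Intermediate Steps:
$q{\left(K,g \right)} = g K^{2}$ ($q{\left(K,g \right)} = K g K = g K^{2}$)
$\left(21702 + q{\left(-65,G \right)}\right) \left(-16925 - 27614\right) = \left(21702 + 91 \left(-65\right)^{2}\right) \left(-16925 - 27614\right) = \left(21702 + 91 \cdot 4225\right) \left(-44539\right) = \left(21702 + 384475\right) \left(-44539\right) = 406177 \left(-44539\right) = -18090717403$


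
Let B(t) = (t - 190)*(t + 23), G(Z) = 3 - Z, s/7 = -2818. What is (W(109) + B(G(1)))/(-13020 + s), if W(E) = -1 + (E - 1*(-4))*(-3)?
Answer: 360/2339 ≈ 0.15391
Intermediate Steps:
s = -19726 (s = 7*(-2818) = -19726)
B(t) = (-190 + t)*(23 + t)
W(E) = -13 - 3*E (W(E) = -1 + (E + 4)*(-3) = -1 + (4 + E)*(-3) = -1 + (-12 - 3*E) = -13 - 3*E)
(W(109) + B(G(1)))/(-13020 + s) = ((-13 - 3*109) + (-4370 + (3 - 1*1)² - 167*(3 - 1*1)))/(-13020 - 19726) = ((-13 - 327) + (-4370 + (3 - 1)² - 167*(3 - 1)))/(-32746) = (-340 + (-4370 + 2² - 167*2))*(-1/32746) = (-340 + (-4370 + 4 - 334))*(-1/32746) = (-340 - 4700)*(-1/32746) = -5040*(-1/32746) = 360/2339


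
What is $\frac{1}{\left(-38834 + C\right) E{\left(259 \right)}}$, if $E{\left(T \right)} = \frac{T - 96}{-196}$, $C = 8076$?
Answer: $\frac{14}{358111} \approx 3.9094 \cdot 10^{-5}$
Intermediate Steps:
$E{\left(T \right)} = \frac{24}{49} - \frac{T}{196}$ ($E{\left(T \right)} = - \frac{-96 + T}{196} = \frac{24}{49} - \frac{T}{196}$)
$\frac{1}{\left(-38834 + C\right) E{\left(259 \right)}} = \frac{1}{\left(-38834 + 8076\right) \left(\frac{24}{49} - \frac{37}{28}\right)} = \frac{1}{\left(-30758\right) \left(\frac{24}{49} - \frac{37}{28}\right)} = - \frac{1}{30758 \left(- \frac{163}{196}\right)} = \left(- \frac{1}{30758}\right) \left(- \frac{196}{163}\right) = \frac{14}{358111}$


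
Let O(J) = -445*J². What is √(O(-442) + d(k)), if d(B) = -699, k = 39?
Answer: I*√86937679 ≈ 9324.0*I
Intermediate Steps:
√(O(-442) + d(k)) = √(-445*(-442)² - 699) = √(-445*195364 - 699) = √(-86936980 - 699) = √(-86937679) = I*√86937679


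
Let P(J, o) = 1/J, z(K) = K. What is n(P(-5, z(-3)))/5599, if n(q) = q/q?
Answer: 1/5599 ≈ 0.00017860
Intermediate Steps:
n(q) = 1
n(P(-5, z(-3)))/5599 = 1/5599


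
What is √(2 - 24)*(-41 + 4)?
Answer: -37*I*√22 ≈ -173.55*I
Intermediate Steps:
√(2 - 24)*(-41 + 4) = √(-22)*(-37) = (I*√22)*(-37) = -37*I*√22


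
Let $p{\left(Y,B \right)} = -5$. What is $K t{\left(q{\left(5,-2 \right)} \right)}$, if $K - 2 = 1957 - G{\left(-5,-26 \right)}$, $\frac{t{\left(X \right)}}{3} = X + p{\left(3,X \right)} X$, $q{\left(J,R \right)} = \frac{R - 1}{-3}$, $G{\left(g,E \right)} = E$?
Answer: $-23820$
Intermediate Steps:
$q{\left(J,R \right)} = \frac{1}{3} - \frac{R}{3}$ ($q{\left(J,R \right)} = \left(R - 1\right) \left(- \frac{1}{3}\right) = \left(-1 + R\right) \left(- \frac{1}{3}\right) = \frac{1}{3} - \frac{R}{3}$)
$t{\left(X \right)} = - 12 X$ ($t{\left(X \right)} = 3 \left(X - 5 X\right) = 3 \left(- 4 X\right) = - 12 X$)
$K = 1985$ ($K = 2 + \left(1957 - -26\right) = 2 + \left(1957 + 26\right) = 2 + 1983 = 1985$)
$K t{\left(q{\left(5,-2 \right)} \right)} = 1985 \left(- 12 \left(\frac{1}{3} - - \frac{2}{3}\right)\right) = 1985 \left(- 12 \left(\frac{1}{3} + \frac{2}{3}\right)\right) = 1985 \left(\left(-12\right) 1\right) = 1985 \left(-12\right) = -23820$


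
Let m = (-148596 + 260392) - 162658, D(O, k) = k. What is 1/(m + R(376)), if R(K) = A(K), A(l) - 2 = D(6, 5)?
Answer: -1/50855 ≈ -1.9664e-5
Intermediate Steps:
A(l) = 7 (A(l) = 2 + 5 = 7)
m = -50862 (m = 111796 - 162658 = -50862)
R(K) = 7
1/(m + R(376)) = 1/(-50862 + 7) = 1/(-50855) = -1/50855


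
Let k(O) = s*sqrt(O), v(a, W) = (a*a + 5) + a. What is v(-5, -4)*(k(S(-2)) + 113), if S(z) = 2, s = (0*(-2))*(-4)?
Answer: 2825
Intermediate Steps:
s = 0 (s = 0*(-4) = 0)
v(a, W) = 5 + a + a**2 (v(a, W) = (a**2 + 5) + a = (5 + a**2) + a = 5 + a + a**2)
k(O) = 0 (k(O) = 0*sqrt(O) = 0)
v(-5, -4)*(k(S(-2)) + 113) = (5 - 5 + (-5)**2)*(0 + 113) = (5 - 5 + 25)*113 = 25*113 = 2825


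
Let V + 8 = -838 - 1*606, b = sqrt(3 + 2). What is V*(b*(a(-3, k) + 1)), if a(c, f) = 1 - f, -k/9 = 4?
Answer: -55176*sqrt(5) ≈ -1.2338e+5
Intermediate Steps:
k = -36 (k = -9*4 = -36)
b = sqrt(5) ≈ 2.2361
V = -1452 (V = -8 + (-838 - 1*606) = -8 + (-838 - 606) = -8 - 1444 = -1452)
V*(b*(a(-3, k) + 1)) = -1452*sqrt(5)*((1 - 1*(-36)) + 1) = -1452*sqrt(5)*((1 + 36) + 1) = -1452*sqrt(5)*(37 + 1) = -1452*sqrt(5)*38 = -55176*sqrt(5)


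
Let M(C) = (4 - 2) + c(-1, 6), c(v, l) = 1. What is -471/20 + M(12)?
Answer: -411/20 ≈ -20.550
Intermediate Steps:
M(C) = 3 (M(C) = (4 - 2) + 1 = 2 + 1 = 3)
-471/20 + M(12) = -471/20 + 3 = -411/20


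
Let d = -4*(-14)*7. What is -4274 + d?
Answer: -3882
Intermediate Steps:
d = 392 (d = 56*7 = 392)
-4274 + d = -4274 + 392 = -3882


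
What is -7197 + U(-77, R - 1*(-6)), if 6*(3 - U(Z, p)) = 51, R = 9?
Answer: -14405/2 ≈ -7202.5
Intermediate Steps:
U(Z, p) = -11/2 (U(Z, p) = 3 - ⅙*51 = 3 - 17/2 = -11/2)
-7197 + U(-77, R - 1*(-6)) = -7197 - 11/2 = -14405/2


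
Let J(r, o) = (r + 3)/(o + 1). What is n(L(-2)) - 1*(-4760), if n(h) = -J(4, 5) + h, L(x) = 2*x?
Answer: 28529/6 ≈ 4754.8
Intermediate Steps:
J(r, o) = (3 + r)/(1 + o)
n(h) = -7/6 + h (n(h) = -(3 + 4)/(1 + 5) + h = -7/6 + h)
n(L(-2)) - 1*(-4760) = (-7/6 + 2*(-2)) - 1*(-4760) = (-7/6 - 4) + 4760 = -31/6 + 4760 = 28529/6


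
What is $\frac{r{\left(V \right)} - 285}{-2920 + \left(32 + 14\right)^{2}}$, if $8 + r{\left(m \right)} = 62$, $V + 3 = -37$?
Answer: $\frac{77}{268} \approx 0.28731$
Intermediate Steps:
$V = -40$ ($V = -3 - 37 = -40$)
$r{\left(m \right)} = 54$ ($r{\left(m \right)} = -8 + 62 = 54$)
$\frac{r{\left(V \right)} - 285}{-2920 + \left(32 + 14\right)^{2}} = \frac{54 - 285}{-2920 + \left(32 + 14\right)^{2}} = - \frac{231}{-2920 + 46^{2}} = - \frac{231}{-2920 + 2116} = - \frac{231}{-804} = \left(-231\right) \left(- \frac{1}{804}\right) = \frac{77}{268}$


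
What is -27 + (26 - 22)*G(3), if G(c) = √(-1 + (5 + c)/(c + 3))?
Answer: -27 + 4*√3/3 ≈ -24.691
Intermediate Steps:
G(c) = √(-1 + (5 + c)/(3 + c))
-27 + (26 - 22)*G(3) = -27 + (26 - 22)*(√2*√(1/(3 + 3))) = -27 + 4*(√2*√(1/6)) = -27 + 4*(√2*√(⅙)) = -27 + 4*(√2*(√6/6)) = -27 + 4*(√3/3) = -27 + 4*√3/3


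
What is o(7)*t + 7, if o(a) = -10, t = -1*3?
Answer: 37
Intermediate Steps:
t = -3
o(7)*t + 7 = -10*(-3) + 7 = 30 + 7 = 37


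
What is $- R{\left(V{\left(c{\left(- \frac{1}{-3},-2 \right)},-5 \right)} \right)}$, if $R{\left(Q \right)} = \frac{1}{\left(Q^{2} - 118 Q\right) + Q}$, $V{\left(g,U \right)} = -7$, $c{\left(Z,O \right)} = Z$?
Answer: $- \frac{1}{868} \approx -0.0011521$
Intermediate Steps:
$R{\left(Q \right)} = \frac{1}{Q^{2} - 117 Q}$
$- R{\left(V{\left(c{\left(- \frac{1}{-3},-2 \right)},-5 \right)} \right)} = - \frac{1}{\left(-7\right) \left(-117 - 7\right)} = - \frac{-1}{7 \left(-124\right)} = - \frac{\left(-1\right) \left(-1\right)}{7 \cdot 124} = \left(-1\right) \frac{1}{868} = - \frac{1}{868}$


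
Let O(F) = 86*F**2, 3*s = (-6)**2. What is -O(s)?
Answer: -12384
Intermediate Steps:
s = 12 (s = (1/3)*(-6)**2 = (1/3)*36 = 12)
-O(s) = -86*12**2 = -86*144 = -1*12384 = -12384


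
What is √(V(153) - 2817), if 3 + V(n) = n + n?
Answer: I*√2514 ≈ 50.14*I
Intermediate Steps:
V(n) = -3 + 2*n (V(n) = -3 + (n + n) = -3 + 2*n)
√(V(153) - 2817) = √((-3 + 2*153) - 2817) = √((-3 + 306) - 2817) = √(303 - 2817) = √(-2514) = I*√2514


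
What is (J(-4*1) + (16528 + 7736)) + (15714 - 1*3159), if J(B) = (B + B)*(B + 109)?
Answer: 35979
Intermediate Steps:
J(B) = 2*B*(109 + B) (J(B) = (2*B)*(109 + B) = 2*B*(109 + B))
(J(-4*1) + (16528 + 7736)) + (15714 - 1*3159) = (2*(-4*1)*(109 - 4*1) + (16528 + 7736)) + (15714 - 1*3159) = (2*(-4)*(109 - 4) + 24264) + (15714 - 3159) = (2*(-4)*105 + 24264) + 12555 = (-840 + 24264) + 12555 = 23424 + 12555 = 35979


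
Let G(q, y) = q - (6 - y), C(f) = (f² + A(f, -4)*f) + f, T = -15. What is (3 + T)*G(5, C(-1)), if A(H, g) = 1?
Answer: 24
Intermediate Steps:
C(f) = f² + 2*f (C(f) = (f² + 1*f) + f = (f² + f) + f = (f + f²) + f = f² + 2*f)
G(q, y) = -6 + q + y (G(q, y) = q + (-6 + y) = -6 + q + y)
(3 + T)*G(5, C(-1)) = (3 - 15)*(-6 + 5 - (2 - 1)) = -12*(-6 + 5 - 1*1) = -12*(-6 + 5 - 1) = -12*(-2) = 24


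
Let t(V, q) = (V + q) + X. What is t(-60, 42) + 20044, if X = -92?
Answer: 19934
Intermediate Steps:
t(V, q) = -92 + V + q (t(V, q) = (V + q) - 92 = -92 + V + q)
t(-60, 42) + 20044 = (-92 - 60 + 42) + 20044 = -110 + 20044 = 19934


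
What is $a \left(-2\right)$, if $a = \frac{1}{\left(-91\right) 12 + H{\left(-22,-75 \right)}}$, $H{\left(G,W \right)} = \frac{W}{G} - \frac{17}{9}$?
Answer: $\frac{396}{215915} \approx 0.0018341$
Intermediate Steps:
$H{\left(G,W \right)} = - \frac{17}{9} + \frac{W}{G}$ ($H{\left(G,W \right)} = \frac{W}{G} - \frac{17}{9} = - \frac{17}{9} + \frac{W}{G}$)
$a = - \frac{198}{215915}$ ($a = \frac{1}{\left(-91\right) 12 - \left(\frac{17}{9} + \frac{75}{-22}\right)} = \frac{1}{-1092 - - \frac{301}{198}} = \frac{1}{-1092 + \left(- \frac{17}{9} + \frac{75}{22}\right)} = \frac{1}{-1092 + \frac{301}{198}} = \frac{1}{- \frac{215915}{198}} = - \frac{198}{215915} \approx -0.00091703$)
$a \left(-2\right) = \left(- \frac{198}{215915}\right) \left(-2\right) = \frac{396}{215915}$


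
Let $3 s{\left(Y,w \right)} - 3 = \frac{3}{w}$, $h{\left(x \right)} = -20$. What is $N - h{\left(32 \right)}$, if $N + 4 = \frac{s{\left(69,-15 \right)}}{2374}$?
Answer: $\frac{284887}{17805} \approx 16.0$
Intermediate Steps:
$s{\left(Y,w \right)} = 1 + \frac{1}{w}$ ($s{\left(Y,w \right)} = 1 + \frac{3 \frac{1}{w}}{3} = 1 + \frac{1}{w}$)
$N = - \frac{71213}{17805}$ ($N = -4 + \frac{\frac{1}{-15} \left(1 - 15\right)}{2374} = -4 + \left(- \frac{1}{15}\right) \left(-14\right) \frac{1}{2374} = -4 + \frac{14}{15} \cdot \frac{1}{2374} = -4 + \frac{7}{17805} = - \frac{71213}{17805} \approx -3.9996$)
$N - h{\left(32 \right)} = - \frac{71213}{17805} - -20 = - \frac{71213}{17805} + 20 = \frac{284887}{17805}$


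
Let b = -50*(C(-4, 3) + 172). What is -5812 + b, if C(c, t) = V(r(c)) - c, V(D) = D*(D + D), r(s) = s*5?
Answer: -54612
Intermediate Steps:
r(s) = 5*s
V(D) = 2*D² (V(D) = D*(2*D) = 2*D²)
C(c, t) = -c + 50*c² (C(c, t) = 2*(5*c)² - c = 2*(25*c²) - c = 50*c² - c = -c + 50*c²)
b = -48800 (b = -50*(-4*(-1 + 50*(-4)) + 172) = -50*(-4*(-1 - 200) + 172) = -50*(-4*(-201) + 172) = -50*(804 + 172) = -50*976 = -48800)
-5812 + b = -5812 - 48800 = -54612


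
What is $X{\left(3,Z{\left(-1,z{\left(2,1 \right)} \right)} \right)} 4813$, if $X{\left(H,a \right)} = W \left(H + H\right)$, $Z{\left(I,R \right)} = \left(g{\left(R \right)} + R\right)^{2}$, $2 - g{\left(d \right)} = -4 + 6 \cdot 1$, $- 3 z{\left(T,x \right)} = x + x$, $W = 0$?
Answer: $0$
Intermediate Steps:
$z{\left(T,x \right)} = - \frac{2 x}{3}$ ($z{\left(T,x \right)} = - \frac{x + x}{3} = - \frac{2 x}{3}$)
$g{\left(d \right)} = 0$ ($g{\left(d \right)} = 2 - \left(-4 + 6 \cdot 1\right) = 2 - \left(-4 + 6\right) = 2 - 2 = 0$)
$Z{\left(I,R \right)} = R^{2}$ ($Z{\left(I,R \right)} = \left(0 + R\right)^{2} = R^{2}$)
$X{\left(H,a \right)} = 0$ ($X{\left(H,a \right)} = 0 \left(H + H\right) = 0 \cdot 2 H = 0$)
$X{\left(3,Z{\left(-1,z{\left(2,1 \right)} \right)} \right)} 4813 = 0 \cdot 4813 = 0$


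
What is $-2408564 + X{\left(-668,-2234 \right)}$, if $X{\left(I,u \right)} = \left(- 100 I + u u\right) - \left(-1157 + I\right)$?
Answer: $2650817$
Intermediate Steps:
$X{\left(I,u \right)} = 1157 + u^{2} - 101 I$ ($X{\left(I,u \right)} = \left(- 100 I + u^{2}\right) - \left(-1157 + I\right) = \left(u^{2} - 100 I\right) - \left(-1157 + I\right) = 1157 + u^{2} - 101 I$)
$-2408564 + X{\left(-668,-2234 \right)} = -2408564 + \left(1157 + \left(-2234\right)^{2} - -67468\right) = -2408564 + \left(1157 + 4990756 + 67468\right) = -2408564 + 5059381 = 2650817$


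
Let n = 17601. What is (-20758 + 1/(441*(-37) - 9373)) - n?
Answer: -985442711/25690 ≈ -38359.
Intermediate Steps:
(-20758 + 1/(441*(-37) - 9373)) - n = (-20758 + 1/(441*(-37) - 9373)) - 1*17601 = (-20758 + 1/(-16317 - 9373)) - 17601 = (-20758 + 1/(-25690)) - 17601 = (-20758 - 1/25690) - 17601 = -533273021/25690 - 17601 = -985442711/25690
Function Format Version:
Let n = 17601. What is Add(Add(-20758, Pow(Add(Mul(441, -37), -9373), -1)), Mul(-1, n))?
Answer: Rational(-985442711, 25690) ≈ -38359.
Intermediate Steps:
Add(Add(-20758, Pow(Add(Mul(441, -37), -9373), -1)), Mul(-1, n)) = Add(Add(-20758, Pow(Add(Mul(441, -37), -9373), -1)), Mul(-1, 17601)) = Add(Add(-20758, Pow(Add(-16317, -9373), -1)), -17601) = Add(Add(-20758, Pow(-25690, -1)), -17601) = Add(Add(-20758, Rational(-1, 25690)), -17601) = Add(Rational(-533273021, 25690), -17601) = Rational(-985442711, 25690)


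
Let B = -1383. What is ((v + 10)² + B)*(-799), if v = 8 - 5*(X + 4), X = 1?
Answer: 1065866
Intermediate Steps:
v = -17 (v = 8 - 5*(1 + 4) = 8 - 5*5 = 8 - 25 = -17)
((v + 10)² + B)*(-799) = ((-17 + 10)² - 1383)*(-799) = ((-7)² - 1383)*(-799) = (49 - 1383)*(-799) = -1334*(-799) = 1065866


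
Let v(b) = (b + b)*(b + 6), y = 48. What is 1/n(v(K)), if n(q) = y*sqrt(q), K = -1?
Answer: -I*sqrt(10)/480 ≈ -0.0065881*I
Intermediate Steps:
v(b) = 2*b*(6 + b) (v(b) = (2*b)*(6 + b) = 2*b*(6 + b))
n(q) = 48*sqrt(q)
1/n(v(K)) = 1/(48*sqrt(2*(-1)*(6 - 1))) = 1/(48*sqrt(2*(-1)*5)) = 1/(48*sqrt(-10)) = 1/(48*(I*sqrt(10))) = 1/(48*I*sqrt(10)) = -I*sqrt(10)/480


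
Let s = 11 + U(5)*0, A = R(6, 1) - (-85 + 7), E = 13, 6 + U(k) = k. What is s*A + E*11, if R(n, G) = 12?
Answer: 1133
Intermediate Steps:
U(k) = -6 + k
A = 90 (A = 12 - (-85 + 7) = 12 - 1*(-78) = 12 + 78 = 90)
s = 11 (s = 11 + (-6 + 5)*0 = 11 - 1*0 = 11 + 0 = 11)
s*A + E*11 = 11*90 + 13*11 = 990 + 143 = 1133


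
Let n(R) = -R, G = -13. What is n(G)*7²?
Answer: 637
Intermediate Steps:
n(G)*7² = -1*(-13)*7² = 13*49 = 637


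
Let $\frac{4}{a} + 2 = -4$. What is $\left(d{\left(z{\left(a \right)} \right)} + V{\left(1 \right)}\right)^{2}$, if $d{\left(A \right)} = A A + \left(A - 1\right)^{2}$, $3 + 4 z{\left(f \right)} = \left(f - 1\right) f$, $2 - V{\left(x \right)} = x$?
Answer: $\frac{4826809}{419904} \approx 11.495$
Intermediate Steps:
$V{\left(x \right)} = 2 - x$
$a = - \frac{2}{3}$ ($a = \frac{4}{-2 - 4} = \frac{4}{-6} = 4 \left(- \frac{1}{6}\right) = - \frac{2}{3} \approx -0.66667$)
$z{\left(f \right)} = - \frac{3}{4} + \frac{f \left(-1 + f\right)}{4}$ ($z{\left(f \right)} = - \frac{3}{4} + \frac{\left(f - 1\right) f}{4} = - \frac{3}{4} + \frac{\left(-1 + f\right) f}{4} = - \frac{3}{4} + \frac{f \left(-1 + f\right)}{4}$)
$d{\left(A \right)} = A^{2} + \left(-1 + A\right)^{2}$
$\left(d{\left(z{\left(a \right)} \right)} + V{\left(1 \right)}\right)^{2} = \left(\left(\left(- \frac{3}{4} - - \frac{1}{6} + \frac{\left(- \frac{2}{3}\right)^{2}}{4}\right)^{2} + \left(-1 - \left(\frac{7}{12} - \frac{1}{9}\right)\right)^{2}\right) + \left(2 - 1\right)\right)^{2} = \left(\left(\left(- \frac{3}{4} + \frac{1}{6} + \frac{1}{4} \cdot \frac{4}{9}\right)^{2} + \left(-1 + \left(- \frac{3}{4} + \frac{1}{6} + \frac{1}{4} \cdot \frac{4}{9}\right)\right)^{2}\right) + \left(2 - 1\right)\right)^{2} = \left(\left(\left(- \frac{3}{4} + \frac{1}{6} + \frac{1}{9}\right)^{2} + \left(-1 + \left(- \frac{3}{4} + \frac{1}{6} + \frac{1}{9}\right)\right)^{2}\right) + 1\right)^{2} = \left(\left(\left(- \frac{17}{36}\right)^{2} + \left(-1 - \frac{17}{36}\right)^{2}\right) + 1\right)^{2} = \left(\left(\frac{289}{1296} + \left(- \frac{53}{36}\right)^{2}\right) + 1\right)^{2} = \left(\left(\frac{289}{1296} + \frac{2809}{1296}\right) + 1\right)^{2} = \left(\frac{1549}{648} + 1\right)^{2} = \left(\frac{2197}{648}\right)^{2} = \frac{4826809}{419904}$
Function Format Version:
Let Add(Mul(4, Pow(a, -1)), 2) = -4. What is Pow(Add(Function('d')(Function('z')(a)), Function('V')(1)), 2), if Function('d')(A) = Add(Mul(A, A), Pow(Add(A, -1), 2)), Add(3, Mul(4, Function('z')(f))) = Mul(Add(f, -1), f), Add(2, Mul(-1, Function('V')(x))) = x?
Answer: Rational(4826809, 419904) ≈ 11.495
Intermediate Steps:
Function('V')(x) = Add(2, Mul(-1, x))
a = Rational(-2, 3) (a = Mul(4, Pow(Add(-2, -4), -1)) = Mul(4, Pow(-6, -1)) = Mul(4, Rational(-1, 6)) = Rational(-2, 3) ≈ -0.66667)
Function('z')(f) = Add(Rational(-3, 4), Mul(Rational(1, 4), f, Add(-1, f))) (Function('z')(f) = Add(Rational(-3, 4), Mul(Rational(1, 4), Mul(Add(f, -1), f))) = Add(Rational(-3, 4), Mul(Rational(1, 4), Mul(Add(-1, f), f))) = Add(Rational(-3, 4), Mul(Rational(1, 4), Mul(f, Add(-1, f)))) = Add(Rational(-3, 4), Mul(Rational(1, 4), f, Add(-1, f))))
Function('d')(A) = Add(Pow(A, 2), Pow(Add(-1, A), 2))
Pow(Add(Function('d')(Function('z')(a)), Function('V')(1)), 2) = Pow(Add(Add(Pow(Add(Rational(-3, 4), Mul(Rational(-1, 4), Rational(-2, 3)), Mul(Rational(1, 4), Pow(Rational(-2, 3), 2))), 2), Pow(Add(-1, Add(Rational(-3, 4), Mul(Rational(-1, 4), Rational(-2, 3)), Mul(Rational(1, 4), Pow(Rational(-2, 3), 2)))), 2)), Add(2, Mul(-1, 1))), 2) = Pow(Add(Add(Pow(Add(Rational(-3, 4), Rational(1, 6), Mul(Rational(1, 4), Rational(4, 9))), 2), Pow(Add(-1, Add(Rational(-3, 4), Rational(1, 6), Mul(Rational(1, 4), Rational(4, 9)))), 2)), Add(2, -1)), 2) = Pow(Add(Add(Pow(Add(Rational(-3, 4), Rational(1, 6), Rational(1, 9)), 2), Pow(Add(-1, Add(Rational(-3, 4), Rational(1, 6), Rational(1, 9))), 2)), 1), 2) = Pow(Add(Add(Pow(Rational(-17, 36), 2), Pow(Add(-1, Rational(-17, 36)), 2)), 1), 2) = Pow(Add(Add(Rational(289, 1296), Pow(Rational(-53, 36), 2)), 1), 2) = Pow(Add(Add(Rational(289, 1296), Rational(2809, 1296)), 1), 2) = Pow(Add(Rational(1549, 648), 1), 2) = Pow(Rational(2197, 648), 2) = Rational(4826809, 419904)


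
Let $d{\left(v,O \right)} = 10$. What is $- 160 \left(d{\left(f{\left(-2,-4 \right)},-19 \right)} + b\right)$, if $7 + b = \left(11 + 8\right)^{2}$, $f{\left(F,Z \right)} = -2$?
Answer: $-58240$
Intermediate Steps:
$b = 354$ ($b = -7 + \left(11 + 8\right)^{2} = -7 + 19^{2} = -7 + 361 = 354$)
$- 160 \left(d{\left(f{\left(-2,-4 \right)},-19 \right)} + b\right) = - 160 \left(10 + 354\right) = \left(-160\right) 364 = -58240$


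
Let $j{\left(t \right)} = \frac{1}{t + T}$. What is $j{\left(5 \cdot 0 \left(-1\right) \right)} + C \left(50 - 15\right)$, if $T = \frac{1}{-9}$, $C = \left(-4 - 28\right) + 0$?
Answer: $-1129$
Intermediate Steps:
$C = -32$ ($C = -32 + 0 = -32$)
$T = - \frac{1}{9} \approx -0.11111$
$j{\left(t \right)} = \frac{1}{- \frac{1}{9} + t}$ ($j{\left(t \right)} = \frac{1}{t - \frac{1}{9}} = \frac{1}{- \frac{1}{9} + t}$)
$j{\left(5 \cdot 0 \left(-1\right) \right)} + C \left(50 - 15\right) = \frac{9}{-1 + 9 \cdot 5 \cdot 0 \left(-1\right)} - 32 \left(50 - 15\right) = \frac{9}{-1 + 9 \cdot 0 \left(-1\right)} - 1120 = \frac{9}{-1 + 9 \cdot 0} - 1120 = \frac{9}{-1 + 0} - 1120 = \frac{9}{-1} - 1120 = 9 \left(-1\right) - 1120 = -9 - 1120 = -1129$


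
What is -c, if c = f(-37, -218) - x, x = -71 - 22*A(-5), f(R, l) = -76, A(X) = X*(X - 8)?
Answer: -1425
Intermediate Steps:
A(X) = X*(-8 + X)
x = -1501 (x = -71 - (-110)*(-8 - 5) = -71 - (-110)*(-13) = -71 - 22*65 = -71 - 1430 = -1501)
c = 1425 (c = -76 - 1*(-1501) = -76 + 1501 = 1425)
-c = -1*1425 = -1425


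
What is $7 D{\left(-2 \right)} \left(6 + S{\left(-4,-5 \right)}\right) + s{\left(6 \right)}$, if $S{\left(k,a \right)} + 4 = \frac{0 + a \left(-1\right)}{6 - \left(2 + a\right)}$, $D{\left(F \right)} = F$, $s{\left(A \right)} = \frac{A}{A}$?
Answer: $- \frac{313}{9} \approx -34.778$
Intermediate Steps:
$s{\left(A \right)} = 1$
$S{\left(k,a \right)} = -4 - \frac{a}{4 - a}$ ($S{\left(k,a \right)} = -4 + \frac{0 + a \left(-1\right)}{6 - \left(2 + a\right)} = -4 + \frac{0 - a}{4 - a} = -4 + \frac{\left(-1\right) a}{4 - a} = -4 - \frac{a}{4 - a}$)
$7 D{\left(-2 \right)} \left(6 + S{\left(-4,-5 \right)}\right) + s{\left(6 \right)} = 7 \left(- 2 \left(6 + \frac{16 - -15}{-4 - 5}\right)\right) + 1 = 7 \left(- 2 \left(6 + \frac{16 + 15}{-9}\right)\right) + 1 = 7 \left(- 2 \left(6 - \frac{31}{9}\right)\right) + 1 = 7 \left(\left(-2\right) \frac{23}{9}\right) + 1 = 7 \left(- \frac{46}{9}\right) + 1 = - \frac{322}{9} + 1 = - \frac{313}{9}$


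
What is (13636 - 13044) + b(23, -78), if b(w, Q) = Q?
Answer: 514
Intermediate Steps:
(13636 - 13044) + b(23, -78) = (13636 - 13044) - 78 = 592 - 78 = 514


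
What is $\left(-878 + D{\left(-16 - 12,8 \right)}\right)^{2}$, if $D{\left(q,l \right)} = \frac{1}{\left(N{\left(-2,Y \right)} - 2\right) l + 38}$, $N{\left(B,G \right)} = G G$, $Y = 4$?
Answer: $\frac{17344626601}{22500} \approx 7.7087 \cdot 10^{5}$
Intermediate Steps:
$N{\left(B,G \right)} = G^{2}$
$D{\left(q,l \right)} = \frac{1}{38 + 14 l}$ ($D{\left(q,l \right)} = \frac{1}{\left(4^{2} - 2\right) l + 38} = \frac{1}{\left(16 - 2\right) l + 38} = \frac{1}{14 l + 38} = \frac{1}{38 + 14 l}$)
$\left(-878 + D{\left(-16 - 12,8 \right)}\right)^{2} = \left(-878 + \frac{1}{2 \left(19 + 7 \cdot 8\right)}\right)^{2} = \left(-878 + \frac{1}{2 \left(19 + 56\right)}\right)^{2} = \left(-878 + \frac{1}{2 \cdot 75}\right)^{2} = \left(-878 + \frac{1}{2} \cdot \frac{1}{75}\right)^{2} = \left(-878 + \frac{1}{150}\right)^{2} = \left(- \frac{131699}{150}\right)^{2} = \frac{17344626601}{22500}$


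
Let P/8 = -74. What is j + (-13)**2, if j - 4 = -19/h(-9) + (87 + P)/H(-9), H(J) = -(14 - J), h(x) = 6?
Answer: 26467/138 ≈ 191.79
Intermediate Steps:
P = -592 (P = 8*(-74) = -592)
H(J) = -14 + J
j = 3145/138 (j = 4 + (-19/6 + (87 - 592)/(-14 - 9)) = 4 + (-19*1/6 - 505/(-23)) = 4 + (-19/6 - 505*(-1/23)) = 4 + (-19/6 + 505/23) = 4 + 2593/138 = 3145/138 ≈ 22.790)
j + (-13)**2 = 3145/138 + (-13)**2 = 3145/138 + 169 = 26467/138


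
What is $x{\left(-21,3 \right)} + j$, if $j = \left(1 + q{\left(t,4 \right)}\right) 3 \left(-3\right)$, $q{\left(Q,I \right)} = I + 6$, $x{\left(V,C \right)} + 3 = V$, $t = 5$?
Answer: $-123$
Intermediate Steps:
$x{\left(V,C \right)} = -3 + V$
$q{\left(Q,I \right)} = 6 + I$
$j = -99$ ($j = \left(1 + \left(6 + 4\right)\right) 3 \left(-3\right) = \left(1 + 10\right) 3 \left(-3\right) = 11 \cdot 3 \left(-3\right) = 33 \left(-3\right) = -99$)
$x{\left(-21,3 \right)} + j = \left(-3 - 21\right) - 99 = -24 - 99 = -123$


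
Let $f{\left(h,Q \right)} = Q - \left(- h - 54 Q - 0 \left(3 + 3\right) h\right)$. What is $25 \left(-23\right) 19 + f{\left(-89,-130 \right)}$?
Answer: $-18164$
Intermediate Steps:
$f{\left(h,Q \right)} = h + 55 Q$ ($f{\left(h,Q \right)} = Q - \left(- h - 54 Q - 0 \cdot 6 h\right) = Q + \left(58 Q + \left(\left(0 h - 4 Q\right) + h\right)\right) = Q + \left(58 Q + \left(\left(0 - 4 Q\right) + h\right)\right) = Q + \left(58 Q - \left(- h + 4 Q\right)\right) = Q + \left(h + 54 Q\right) = h + 55 Q$)
$25 \left(-23\right) 19 + f{\left(-89,-130 \right)} = 25 \left(-23\right) 19 + \left(-89 + 55 \left(-130\right)\right) = \left(-575\right) 19 - 7239 = -10925 - 7239 = -18164$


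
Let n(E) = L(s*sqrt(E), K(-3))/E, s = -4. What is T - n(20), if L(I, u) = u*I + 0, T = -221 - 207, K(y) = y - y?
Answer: -428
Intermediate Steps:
K(y) = 0
T = -428
L(I, u) = I*u (L(I, u) = I*u + 0 = I*u)
n(E) = 0 (n(E) = (-4*sqrt(E)*0)/E = 0/E = 0)
T - n(20) = -428 - 1*0 = -428 + 0 = -428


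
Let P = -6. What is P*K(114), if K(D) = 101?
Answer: -606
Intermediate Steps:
P*K(114) = -6*101 = -606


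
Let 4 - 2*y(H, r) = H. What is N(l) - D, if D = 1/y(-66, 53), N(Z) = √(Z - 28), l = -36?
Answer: -1/35 + 8*I ≈ -0.028571 + 8.0*I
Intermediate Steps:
y(H, r) = 2 - H/2
N(Z) = √(-28 + Z)
D = 1/35 (D = 1/(2 - ½*(-66)) = 1/(2 + 33) = 1/35 ≈ 0.028571)
N(l) - D = √(-28 - 36) - 1*1/35 = √(-64) - 1/35 = 8*I - 1/35 = -1/35 + 8*I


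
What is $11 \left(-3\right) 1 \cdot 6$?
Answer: $-198$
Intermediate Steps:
$11 \left(-3\right) 1 \cdot 6 = \left(-33\right) 6 = -198$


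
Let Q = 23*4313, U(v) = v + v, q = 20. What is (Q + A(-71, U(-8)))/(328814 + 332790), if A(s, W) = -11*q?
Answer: 98979/661604 ≈ 0.14960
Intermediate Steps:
U(v) = 2*v
Q = 99199
A(s, W) = -220 (A(s, W) = -11*20 = -220)
(Q + A(-71, U(-8)))/(328814 + 332790) = (99199 - 220)/(328814 + 332790) = 98979/661604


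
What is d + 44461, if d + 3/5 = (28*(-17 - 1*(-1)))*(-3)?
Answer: 229022/5 ≈ 45804.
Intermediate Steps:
d = 6717/5 (d = -⅗ + (28*(-17 - 1*(-1)))*(-3) = -⅗ + (28*(-17 + 1))*(-3) = -⅗ + (28*(-16))*(-3) = -⅗ - 448*(-3) = -⅗ + 1344 = 6717/5 ≈ 1343.4)
d + 44461 = 6717/5 + 44461 = 229022/5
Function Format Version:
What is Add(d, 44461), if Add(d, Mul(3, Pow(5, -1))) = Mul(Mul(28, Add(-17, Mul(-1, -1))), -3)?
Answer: Rational(229022, 5) ≈ 45804.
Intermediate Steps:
d = Rational(6717, 5) (d = Add(Rational(-3, 5), Mul(Mul(28, Add(-17, Mul(-1, -1))), -3)) = Add(Rational(-3, 5), Mul(Mul(28, Add(-17, 1)), -3)) = Add(Rational(-3, 5), Mul(Mul(28, -16), -3)) = Add(Rational(-3, 5), Mul(-448, -3)) = Add(Rational(-3, 5), 1344) = Rational(6717, 5) ≈ 1343.4)
Add(d, 44461) = Add(Rational(6717, 5), 44461) = Rational(229022, 5)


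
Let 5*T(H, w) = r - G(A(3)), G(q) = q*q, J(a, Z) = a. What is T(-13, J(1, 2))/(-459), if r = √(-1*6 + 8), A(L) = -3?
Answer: 1/255 - √2/2295 ≈ 0.0033054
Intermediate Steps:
G(q) = q²
r = √2 (r = √(-6 + 8) = √2 ≈ 1.4142)
T(H, w) = -9/5 + √2/5 (T(H, w) = (√2 - 1*(-3)²)/5 = (√2 - 1*9)/5 = (√2 - 9)/5 = (-9 + √2)/5 = -9/5 + √2/5)
T(-13, J(1, 2))/(-459) = (-9/5 + √2/5)/(-459) = (-9/5 + √2/5)*(-1/459) = 1/255 - √2/2295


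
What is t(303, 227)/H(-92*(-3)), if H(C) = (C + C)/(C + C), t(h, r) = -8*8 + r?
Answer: 163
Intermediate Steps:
t(h, r) = -64 + r
H(C) = 1 (H(C) = (2*C)/((2*C)) = (2*C)*(1/(2*C)) = 1)
t(303, 227)/H(-92*(-3)) = (-64 + 227)/1 = 163*1 = 163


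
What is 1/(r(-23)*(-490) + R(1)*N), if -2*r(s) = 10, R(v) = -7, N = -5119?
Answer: 1/38283 ≈ 2.6121e-5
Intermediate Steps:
r(s) = -5 (r(s) = -½*10 = -5)
1/(r(-23)*(-490) + R(1)*N) = 1/(-5*(-490) - 7*(-5119)) = 1/(2450 + 35833) = 1/38283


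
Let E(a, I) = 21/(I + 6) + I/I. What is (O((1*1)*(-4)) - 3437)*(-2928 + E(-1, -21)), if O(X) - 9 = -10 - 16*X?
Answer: 49402108/5 ≈ 9.8804e+6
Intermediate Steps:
E(a, I) = 1 + 21/(6 + I) (E(a, I) = 21/(6 + I) + 1 = 1 + 21/(6 + I))
O(X) = -1 - 16*X (O(X) = 9 + (-10 - 16*X) = -1 - 16*X)
(O((1*1)*(-4)) - 3437)*(-2928 + E(-1, -21)) = ((-1 - 16*1*1*(-4)) - 3437)*(-2928 + (27 - 21)/(6 - 21)) = ((-1 - 16*(-4)) - 3437)*(-2928 + 6/(-15)) = ((-1 - 16*(-4)) - 3437)*(-2928 - 1/15*6) = ((-1 + 64) - 3437)*(-2928 - 2/5) = (63 - 3437)*(-14642/5) = -3374*(-14642/5) = 49402108/5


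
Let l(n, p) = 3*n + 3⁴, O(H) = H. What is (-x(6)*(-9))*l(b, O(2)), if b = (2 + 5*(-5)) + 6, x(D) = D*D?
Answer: 9720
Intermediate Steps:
x(D) = D²
b = -17 (b = (2 - 25) + 6 = -23 + 6 = -17)
l(n, p) = 81 + 3*n (l(n, p) = 3*n + 81 = 81 + 3*n)
(-x(6)*(-9))*l(b, O(2)) = (-1*6²*(-9))*(81 + 3*(-17)) = (-1*36*(-9))*(81 - 51) = -36*(-9)*30 = 324*30 = 9720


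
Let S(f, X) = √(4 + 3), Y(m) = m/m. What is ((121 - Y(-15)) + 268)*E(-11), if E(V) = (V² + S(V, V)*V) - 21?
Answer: 38800 - 4268*√7 ≈ 27508.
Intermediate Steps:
Y(m) = 1
S(f, X) = √7
E(V) = -21 + V² + V*√7 (E(V) = (V² + √7*V) - 21 = (V² + V*√7) - 21 = -21 + V² + V*√7)
((121 - Y(-15)) + 268)*E(-11) = ((121 - 1*1) + 268)*(-21 + (-11)² - 11*√7) = ((121 - 1) + 268)*(-21 + 121 - 11*√7) = (120 + 268)*(100 - 11*√7) = 388*(100 - 11*√7) = 38800 - 4268*√7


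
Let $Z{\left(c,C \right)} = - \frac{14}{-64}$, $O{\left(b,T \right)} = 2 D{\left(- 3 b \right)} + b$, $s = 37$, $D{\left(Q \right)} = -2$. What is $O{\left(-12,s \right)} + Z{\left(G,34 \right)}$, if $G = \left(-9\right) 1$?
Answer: $- \frac{505}{32} \approx -15.781$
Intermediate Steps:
$G = -9$
$O{\left(b,T \right)} = -4 + b$ ($O{\left(b,T \right)} = 2 \left(-2\right) + b = -4 + b$)
$Z{\left(c,C \right)} = \frac{7}{32}$ ($Z{\left(c,C \right)} = \left(-14\right) \left(- \frac{1}{64}\right) = \frac{7}{32}$)
$O{\left(-12,s \right)} + Z{\left(G,34 \right)} = \left(-4 - 12\right) + \frac{7}{32} = -16 + \frac{7}{32} = - \frac{505}{32}$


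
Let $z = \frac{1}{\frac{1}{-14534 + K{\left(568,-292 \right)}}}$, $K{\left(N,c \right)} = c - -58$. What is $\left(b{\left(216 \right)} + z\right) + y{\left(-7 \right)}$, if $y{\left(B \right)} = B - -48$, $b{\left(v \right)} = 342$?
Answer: $-14385$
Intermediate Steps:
$K{\left(N,c \right)} = 58 + c$ ($K{\left(N,c \right)} = c + 58 = 58 + c$)
$y{\left(B \right)} = 48 + B$ ($y{\left(B \right)} = B + 48 = 48 + B$)
$z = -14768$ ($z = \frac{1}{\frac{1}{-14534 + \left(58 - 292\right)}} = \frac{1}{\frac{1}{-14534 - 234}} = \frac{1}{\frac{1}{-14768}} = \frac{1}{- \frac{1}{14768}} = -14768$)
$\left(b{\left(216 \right)} + z\right) + y{\left(-7 \right)} = \left(342 - 14768\right) + \left(48 - 7\right) = -14426 + 41 = -14385$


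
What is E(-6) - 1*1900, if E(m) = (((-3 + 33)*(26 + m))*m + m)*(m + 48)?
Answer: -153352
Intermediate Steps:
E(m) = (48 + m)*(m + m*(780 + 30*m)) (E(m) = ((30*(26 + m))*m + m)*(48 + m) = ((780 + 30*m)*m + m)*(48 + m) = (m*(780 + 30*m) + m)*(48 + m) = (m + m*(780 + 30*m))*(48 + m) = (48 + m)*(m + m*(780 + 30*m)))
E(-6) - 1*1900 = -6*(37488 + 30*(-6)² + 2221*(-6)) - 1*1900 = -6*(37488 + 30*36 - 13326) - 1900 = -6*(37488 + 1080 - 13326) - 1900 = -6*25242 - 1900 = -151452 - 1900 = -153352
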